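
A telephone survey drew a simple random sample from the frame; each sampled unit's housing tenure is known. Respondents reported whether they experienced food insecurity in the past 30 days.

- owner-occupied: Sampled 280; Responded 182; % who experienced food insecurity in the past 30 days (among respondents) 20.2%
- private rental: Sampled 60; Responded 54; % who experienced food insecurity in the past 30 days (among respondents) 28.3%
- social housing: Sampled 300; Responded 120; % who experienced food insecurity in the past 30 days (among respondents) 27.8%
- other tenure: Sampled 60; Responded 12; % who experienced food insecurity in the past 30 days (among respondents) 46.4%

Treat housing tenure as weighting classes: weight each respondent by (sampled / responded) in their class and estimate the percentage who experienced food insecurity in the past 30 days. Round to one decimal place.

Class response rates: owner-occupied 182/280 = 65%, private rental 54/60 = 90%, social housing 120/300 = 40%, other tenure 12/60 = 20%.
Each respondent's weight = sampled/responded in their class; summing within a class gives n_sampled, so:
  owner-occupied: 280 × 20.2 = 5656
  private rental: 60 × 28.3 = 1698
  social housing: 300 × 27.8 = 8340
  other tenure: 60 × 46.4 = 2784
Adjusted estimate = 18,478 / 700 = 26.3971 → 26.4%.

26.4%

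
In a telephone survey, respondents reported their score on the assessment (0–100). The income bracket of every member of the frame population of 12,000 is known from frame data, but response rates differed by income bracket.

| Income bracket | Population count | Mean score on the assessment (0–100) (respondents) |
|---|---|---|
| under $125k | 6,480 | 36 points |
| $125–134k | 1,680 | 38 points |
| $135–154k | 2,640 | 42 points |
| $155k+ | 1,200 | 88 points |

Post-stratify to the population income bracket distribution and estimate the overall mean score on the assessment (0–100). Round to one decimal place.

Post-stratification weights by population share, not respondent share:
  under $125k: (6,480/12,000) × 36 = 19.44
  $125–134k: (1,680/12,000) × 38 = 5.32
  $135–154k: (2,640/12,000) × 42 = 9.24
  $155k+: (1,200/12,000) × 88 = 8.8
Post-stratified estimate = 42.8 → 42.8.

42.8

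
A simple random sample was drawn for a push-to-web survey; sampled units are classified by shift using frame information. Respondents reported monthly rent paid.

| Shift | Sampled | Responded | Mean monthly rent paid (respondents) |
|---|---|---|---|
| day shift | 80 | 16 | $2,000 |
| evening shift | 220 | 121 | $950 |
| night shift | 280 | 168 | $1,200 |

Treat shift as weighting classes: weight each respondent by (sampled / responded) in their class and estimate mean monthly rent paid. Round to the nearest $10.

Response rates by class: day shift 16/80 = 20%, evening shift 121/220 = 55%, night shift 168/280 = 60%.
Inverse-response-rate weighting restores each class to its sampled count, so class totals weight by n_sampled:
  day shift: 80 × 2000 = 160,000
  evening shift: 220 × 950 = 209,000
  night shift: 280 × 1200 = 336,000
Adjusted estimate = 705,000 / 580 = 1215.52 → $1,220.

$1,220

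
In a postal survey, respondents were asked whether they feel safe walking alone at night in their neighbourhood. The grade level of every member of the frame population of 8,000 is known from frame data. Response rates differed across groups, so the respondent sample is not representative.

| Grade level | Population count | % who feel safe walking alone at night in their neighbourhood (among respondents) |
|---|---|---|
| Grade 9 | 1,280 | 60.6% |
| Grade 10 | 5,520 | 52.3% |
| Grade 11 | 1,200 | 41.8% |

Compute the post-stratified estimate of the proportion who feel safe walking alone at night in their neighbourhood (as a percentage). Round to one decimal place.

52.1%

Reweight to the known grade level distribution:
  Grade 9: (1,280/8,000) × 60.6 = 9.696
  Grade 10: (5,520/8,000) × 52.3 = 36.087
  Grade 11: (1,200/8,000) × 41.8 = 6.27
Post-stratified estimate = 52.053 → 52.1%.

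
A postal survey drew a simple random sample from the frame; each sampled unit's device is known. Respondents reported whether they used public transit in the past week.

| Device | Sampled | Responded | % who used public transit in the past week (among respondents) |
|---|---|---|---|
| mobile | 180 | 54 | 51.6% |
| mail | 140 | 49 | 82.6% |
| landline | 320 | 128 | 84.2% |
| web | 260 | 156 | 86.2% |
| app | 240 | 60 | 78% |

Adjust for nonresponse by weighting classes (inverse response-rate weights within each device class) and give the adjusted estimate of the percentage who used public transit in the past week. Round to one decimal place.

Class response rates: mobile 54/180 = 30%, mail 49/140 = 35%, landline 128/320 = 40%, web 156/260 = 60%, app 60/240 = 25%.
Each respondent's weight = sampled/responded in their class; summing within a class gives n_sampled, so:
  mobile: 180 × 51.6 = 9288
  mail: 140 × 82.6 = 11,564
  landline: 320 × 84.2 = 26,944
  web: 260 × 86.2 = 22,412
  app: 240 × 78 = 18,720
Adjusted estimate = 88,928 / 1,140 = 78.007 → 78.0%.

78.0%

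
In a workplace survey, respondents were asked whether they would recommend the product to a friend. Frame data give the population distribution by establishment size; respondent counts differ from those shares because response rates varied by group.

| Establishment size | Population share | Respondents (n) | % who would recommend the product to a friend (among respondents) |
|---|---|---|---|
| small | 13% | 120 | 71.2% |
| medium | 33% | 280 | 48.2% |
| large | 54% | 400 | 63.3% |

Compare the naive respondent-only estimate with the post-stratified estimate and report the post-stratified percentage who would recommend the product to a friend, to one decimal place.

Naive respondent-only estimate (weights = respondent counts):
  (120/800)×71.2 + (280/800)×48.2 + (400/800)×63.3 = 59.2%
Reweighting by population establishment size shares:
  0.13×71.2 + 0.33×48.2 + 0.54×63.3 = 59.344%

59.3%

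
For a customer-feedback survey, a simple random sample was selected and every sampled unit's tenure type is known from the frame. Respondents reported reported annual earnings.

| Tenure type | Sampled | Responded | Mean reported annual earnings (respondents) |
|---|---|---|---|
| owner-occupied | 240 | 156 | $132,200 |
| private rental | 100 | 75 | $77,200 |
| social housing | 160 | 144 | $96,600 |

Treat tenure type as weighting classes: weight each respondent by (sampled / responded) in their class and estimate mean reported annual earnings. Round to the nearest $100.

$109,800

Class response rates: owner-occupied 156/240 = 65%, private rental 75/100 = 75%, social housing 144/160 = 90%.
Each respondent's weight = sampled/responded in their class; summing within a class gives n_sampled, so:
  owner-occupied: 240 × 132,200 = 31,728,000
  private rental: 100 × 77,200 = 7,720,000
  social housing: 160 × 96,600 = 15,456,000
Adjusted estimate = 54,904,000 / 500 = 109,808 → $109,800.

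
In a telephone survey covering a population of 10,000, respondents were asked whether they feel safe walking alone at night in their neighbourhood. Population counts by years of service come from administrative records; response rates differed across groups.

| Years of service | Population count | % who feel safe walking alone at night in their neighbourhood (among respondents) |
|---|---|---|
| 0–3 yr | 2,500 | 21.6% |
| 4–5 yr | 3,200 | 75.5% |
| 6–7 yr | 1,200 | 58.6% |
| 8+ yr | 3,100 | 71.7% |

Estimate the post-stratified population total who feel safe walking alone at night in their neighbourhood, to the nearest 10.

Each cell contributes its population count × the respondent rate:
  0–3 yr: 2,500 × 21.6% = 540
  4–5 yr: 3,200 × 75.5% = 2416
  6–7 yr: 1,200 × 58.6% = 703.2
  8+ yr: 3,100 × 71.7% = 2222.7
Estimated total = 5881.9 → 5,880.

5,880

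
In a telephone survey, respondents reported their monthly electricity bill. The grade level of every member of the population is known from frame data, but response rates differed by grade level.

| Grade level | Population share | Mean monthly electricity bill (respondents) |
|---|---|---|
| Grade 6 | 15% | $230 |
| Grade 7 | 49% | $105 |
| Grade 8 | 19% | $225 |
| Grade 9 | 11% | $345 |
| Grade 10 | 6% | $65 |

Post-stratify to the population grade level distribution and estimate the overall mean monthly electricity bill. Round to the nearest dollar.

Weight each group's respondent value by its population share:
  Grade 6: 0.15 × 230 = 34.5
  Grade 7: 0.49 × 105 = 51.45
  Grade 8: 0.19 × 225 = 42.75
  Grade 9: 0.11 × 345 = 37.95
  Grade 10: 0.06 × 65 = 3.9
Post-stratified estimate = 170.55 → $171.

$171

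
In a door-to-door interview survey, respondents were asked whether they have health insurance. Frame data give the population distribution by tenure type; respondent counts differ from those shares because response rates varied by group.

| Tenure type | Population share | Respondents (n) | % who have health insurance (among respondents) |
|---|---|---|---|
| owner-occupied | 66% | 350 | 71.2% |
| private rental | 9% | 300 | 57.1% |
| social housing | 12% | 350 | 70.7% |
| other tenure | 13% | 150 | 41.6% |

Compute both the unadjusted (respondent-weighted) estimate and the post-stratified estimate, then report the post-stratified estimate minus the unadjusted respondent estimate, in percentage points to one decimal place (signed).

+2.5 percentage points

Naive respondent-only estimate (weights = respondent counts):
  (350/1150)×71.2 + (300/1150)×57.1 + (350/1150)×70.7 + (150/1150)×41.6 = 63.5087%
Post-stratified estimate weights by population shares:
  0.66×71.2 + 0.09×57.1 + 0.12×70.7 + 0.13×41.6 = 66.023%
Difference = 66.023 − 63.5087 = 2.5143 pp.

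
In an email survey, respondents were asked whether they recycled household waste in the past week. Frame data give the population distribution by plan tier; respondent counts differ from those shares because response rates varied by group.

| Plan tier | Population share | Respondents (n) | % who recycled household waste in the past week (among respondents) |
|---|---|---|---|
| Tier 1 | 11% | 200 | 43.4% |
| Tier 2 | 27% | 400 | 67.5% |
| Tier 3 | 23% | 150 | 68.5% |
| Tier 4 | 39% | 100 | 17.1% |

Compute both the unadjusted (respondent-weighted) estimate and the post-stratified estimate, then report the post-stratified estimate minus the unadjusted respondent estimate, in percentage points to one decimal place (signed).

Naive respondent-only estimate (weights = respondent counts):
  (200/850)×43.4 + (400/850)×67.5 + (150/850)×68.5 + (100/850)×17.1 = 56.0765%
Reweighting by population plan tier shares:
  0.11×43.4 + 0.27×67.5 + 0.23×68.5 + 0.39×17.1 = 45.423%
Difference = 45.423 − 56.0765 = -10.6535 pp.

-10.7 percentage points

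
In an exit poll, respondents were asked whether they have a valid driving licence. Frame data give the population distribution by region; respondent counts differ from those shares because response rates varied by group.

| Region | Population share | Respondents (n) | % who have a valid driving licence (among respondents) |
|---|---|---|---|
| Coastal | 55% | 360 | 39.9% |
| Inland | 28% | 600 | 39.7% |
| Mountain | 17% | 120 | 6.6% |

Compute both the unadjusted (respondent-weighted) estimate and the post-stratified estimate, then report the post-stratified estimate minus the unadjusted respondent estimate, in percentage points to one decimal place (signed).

-1.9 percentage points

Without adjustment, the pooled respondent share is:
  (360/1080)×39.9 + (600/1080)×39.7 + (120/1080)×6.6 = 36.0889%
Post-stratified estimate weights by population shares:
  0.55×39.9 + 0.28×39.7 + 0.17×6.6 = 34.183%
Difference = 34.183 − 36.0889 = -1.9059 pp.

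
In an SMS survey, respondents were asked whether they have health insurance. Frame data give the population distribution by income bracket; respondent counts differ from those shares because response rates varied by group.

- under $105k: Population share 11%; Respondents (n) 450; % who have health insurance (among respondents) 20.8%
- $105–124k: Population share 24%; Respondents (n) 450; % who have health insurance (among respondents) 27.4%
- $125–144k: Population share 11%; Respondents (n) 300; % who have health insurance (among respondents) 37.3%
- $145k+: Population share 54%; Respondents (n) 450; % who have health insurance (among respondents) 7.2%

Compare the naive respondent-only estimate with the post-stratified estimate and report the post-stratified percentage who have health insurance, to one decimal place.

Unadjusted (pooled respondent) estimate weights by respondent counts:
  (450/1650)×20.8 + (450/1650)×27.4 + (300/1650)×37.3 + (450/1650)×7.2 = 21.8909%
Post-stratified estimate weights by population shares:
  0.11×20.8 + 0.24×27.4 + 0.11×37.3 + 0.54×7.2 = 16.855%

16.9%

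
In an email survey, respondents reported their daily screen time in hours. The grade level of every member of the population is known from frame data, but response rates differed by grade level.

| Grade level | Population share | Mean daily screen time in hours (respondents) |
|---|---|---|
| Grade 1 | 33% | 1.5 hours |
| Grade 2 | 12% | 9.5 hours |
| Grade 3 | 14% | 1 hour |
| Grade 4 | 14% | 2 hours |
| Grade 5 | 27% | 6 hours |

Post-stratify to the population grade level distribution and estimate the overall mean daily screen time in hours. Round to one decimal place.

3.7

Reweight to the known grade level distribution:
  Grade 1: 0.33 × 1.5 = 0.495
  Grade 2: 0.12 × 9.5 = 1.14
  Grade 3: 0.14 × 1 = 0.14
  Grade 4: 0.14 × 2 = 0.28
  Grade 5: 0.27 × 6 = 1.62
Post-stratified estimate = 3.675 → 3.7.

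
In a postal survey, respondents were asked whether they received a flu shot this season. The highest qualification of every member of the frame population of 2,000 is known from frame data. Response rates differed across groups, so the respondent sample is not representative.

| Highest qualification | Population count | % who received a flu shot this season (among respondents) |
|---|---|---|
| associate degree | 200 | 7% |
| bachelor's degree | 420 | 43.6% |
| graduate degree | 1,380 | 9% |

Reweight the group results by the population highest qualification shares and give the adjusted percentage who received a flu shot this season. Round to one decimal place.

16.1%

Reweight to the known highest qualification distribution:
  associate degree: (200/2,000) × 7 = 0.7
  bachelor's degree: (420/2,000) × 43.6 = 9.156
  graduate degree: (1,380/2,000) × 9 = 6.21
Post-stratified estimate = 16.066 → 16.1%.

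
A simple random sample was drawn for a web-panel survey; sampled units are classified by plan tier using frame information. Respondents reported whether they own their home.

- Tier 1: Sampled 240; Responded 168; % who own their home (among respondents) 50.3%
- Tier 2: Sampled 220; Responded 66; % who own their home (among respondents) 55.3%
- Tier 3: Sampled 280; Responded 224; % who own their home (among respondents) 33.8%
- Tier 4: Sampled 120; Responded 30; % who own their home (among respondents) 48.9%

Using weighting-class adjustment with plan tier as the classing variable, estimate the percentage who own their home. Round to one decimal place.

46.0%

Response rates by class: Tier 1 168/240 = 70%, Tier 2 66/220 = 30%, Tier 3 224/280 = 80%, Tier 4 30/120 = 25%.
Weighting each respondent by the inverse class response rate inflates each class back to its sampled size, so the class weight is n_sampled:
  Tier 1: 240 × 50.3 = 12,072
  Tier 2: 220 × 55.3 = 12,166
  Tier 3: 280 × 33.8 = 9464
  Tier 4: 120 × 48.9 = 5868
Adjusted estimate = 39,570 / 860 = 46.0116 → 46.0%.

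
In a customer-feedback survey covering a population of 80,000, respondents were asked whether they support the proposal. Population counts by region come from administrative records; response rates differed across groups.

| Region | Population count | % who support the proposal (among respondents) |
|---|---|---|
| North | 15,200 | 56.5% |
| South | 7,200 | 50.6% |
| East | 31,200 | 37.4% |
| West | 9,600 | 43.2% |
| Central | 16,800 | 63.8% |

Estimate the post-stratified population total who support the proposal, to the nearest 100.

38,800

Each cell contributes its population count × the respondent rate:
  North: 15,200 × 56.5% = 8588
  South: 7,200 × 50.6% = 3643.2
  East: 31,200 × 37.4% = 11668.8
  West: 9,600 × 43.2% = 4147.2
  Central: 16,800 × 63.8% = 10718.4
Estimated total = 38765.6 → 38,800.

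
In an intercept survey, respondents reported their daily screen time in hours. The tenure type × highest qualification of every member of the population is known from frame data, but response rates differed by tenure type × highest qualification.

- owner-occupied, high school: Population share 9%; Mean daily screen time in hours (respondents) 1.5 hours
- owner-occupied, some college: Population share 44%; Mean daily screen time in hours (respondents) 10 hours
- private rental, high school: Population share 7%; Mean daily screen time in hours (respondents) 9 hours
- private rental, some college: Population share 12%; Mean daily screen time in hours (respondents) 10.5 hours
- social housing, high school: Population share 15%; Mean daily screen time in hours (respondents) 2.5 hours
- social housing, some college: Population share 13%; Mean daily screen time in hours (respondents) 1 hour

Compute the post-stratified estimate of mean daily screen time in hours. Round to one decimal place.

Weight each group's respondent value by its population share:
  owner-occupied, high school: 0.09 × 1.5 = 0.135
  owner-occupied, some college: 0.44 × 10 = 4.4
  private rental, high school: 0.07 × 9 = 0.63
  private rental, some college: 0.12 × 10.5 = 1.26
  social housing, high school: 0.15 × 2.5 = 0.375
  social housing, some college: 0.13 × 1 = 0.13
Post-stratified estimate = 6.93 → 6.9.

6.9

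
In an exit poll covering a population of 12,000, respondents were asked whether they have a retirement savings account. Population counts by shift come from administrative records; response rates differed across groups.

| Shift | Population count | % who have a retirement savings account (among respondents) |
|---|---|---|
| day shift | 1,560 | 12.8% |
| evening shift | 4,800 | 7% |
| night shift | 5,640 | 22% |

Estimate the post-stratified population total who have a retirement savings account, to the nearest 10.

Each cell contributes its population count × the respondent rate:
  day shift: 1,560 × 12.8% = 199.68
  evening shift: 4,800 × 7% = 336
  night shift: 5,640 × 22% = 1240.8
Estimated total = 1776.48 → 1,780.

1,780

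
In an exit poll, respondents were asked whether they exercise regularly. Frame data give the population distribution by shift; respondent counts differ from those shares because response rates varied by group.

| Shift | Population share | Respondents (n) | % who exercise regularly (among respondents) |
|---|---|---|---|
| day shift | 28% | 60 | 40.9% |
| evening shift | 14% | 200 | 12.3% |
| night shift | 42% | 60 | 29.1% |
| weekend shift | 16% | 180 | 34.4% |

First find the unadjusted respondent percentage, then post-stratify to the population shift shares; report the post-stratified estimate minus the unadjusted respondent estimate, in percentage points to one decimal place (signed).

+5.2 percentage points

Unadjusted (pooled respondent) estimate weights by respondent counts:
  (60/500)×40.9 + (200/500)×12.3 + (60/500)×29.1 + (180/500)×34.4 = 25.704%
Post-stratified estimate weights by population shares:
  0.28×40.9 + 0.14×12.3 + 0.42×29.1 + 0.16×34.4 = 30.9%
Difference = 30.9 − 25.704 = 5.196 pp.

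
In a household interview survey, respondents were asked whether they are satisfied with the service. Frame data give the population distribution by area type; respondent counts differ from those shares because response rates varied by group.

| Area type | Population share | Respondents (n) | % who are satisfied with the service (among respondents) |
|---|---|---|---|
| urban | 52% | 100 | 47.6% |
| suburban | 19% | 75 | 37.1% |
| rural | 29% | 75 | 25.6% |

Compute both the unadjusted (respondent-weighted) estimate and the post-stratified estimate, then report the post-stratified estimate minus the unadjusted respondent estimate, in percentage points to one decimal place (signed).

+1.4 percentage points

Unadjusted (pooled respondent) estimate weights by respondent counts:
  (100/250)×47.6 + (75/250)×37.1 + (75/250)×25.6 = 37.85%
Reweighting by population area type shares:
  0.52×47.6 + 0.19×37.1 + 0.29×25.6 = 39.225%
Difference = 39.225 − 37.85 = 1.375 pp.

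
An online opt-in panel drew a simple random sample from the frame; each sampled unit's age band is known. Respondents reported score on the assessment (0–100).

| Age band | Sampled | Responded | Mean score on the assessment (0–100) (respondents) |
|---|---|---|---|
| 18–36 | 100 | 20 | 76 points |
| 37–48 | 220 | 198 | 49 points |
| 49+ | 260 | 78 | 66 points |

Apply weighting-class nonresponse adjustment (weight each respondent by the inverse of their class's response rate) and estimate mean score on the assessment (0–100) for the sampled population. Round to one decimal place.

Class response rates: 18–36 20/100 = 20%, 37–48 198/220 = 90%, 49+ 78/260 = 30%.
With weight = n_sampled/n_responded per class, the weighted class total is n_sampled:
  18–36: 100 × 76 = 7600
  37–48: 220 × 49 = 10,780
  49+: 260 × 66 = 17,160
Adjusted estimate = 35,540 / 580 = 61.2759 → 61.3.

61.3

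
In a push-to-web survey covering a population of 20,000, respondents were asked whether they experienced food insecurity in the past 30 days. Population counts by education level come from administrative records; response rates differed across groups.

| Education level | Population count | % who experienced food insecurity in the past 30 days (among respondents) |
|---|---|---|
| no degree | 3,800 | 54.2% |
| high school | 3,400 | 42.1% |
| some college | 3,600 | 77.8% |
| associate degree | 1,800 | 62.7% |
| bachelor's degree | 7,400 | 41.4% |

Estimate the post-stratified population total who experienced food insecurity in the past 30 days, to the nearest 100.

Apply each group's respondent rate to its population count:
  no degree: 3,800 × 54.2% = 2059.6
  high school: 3,400 × 42.1% = 1431.4
  some college: 3,600 × 77.8% = 2800.8
  associate degree: 1,800 × 62.7% = 1128.6
  bachelor's degree: 7,400 × 41.4% = 3063.6
Estimated total = 10,484 → 10,500.

10,500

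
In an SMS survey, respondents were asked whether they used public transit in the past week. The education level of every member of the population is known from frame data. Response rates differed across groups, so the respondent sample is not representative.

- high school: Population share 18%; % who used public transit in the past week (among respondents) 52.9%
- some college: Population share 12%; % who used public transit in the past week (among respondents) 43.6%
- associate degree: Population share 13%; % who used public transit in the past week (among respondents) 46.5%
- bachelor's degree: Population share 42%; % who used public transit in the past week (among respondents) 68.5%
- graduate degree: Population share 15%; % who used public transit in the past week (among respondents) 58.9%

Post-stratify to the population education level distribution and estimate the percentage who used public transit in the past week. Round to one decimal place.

Post-stratification weights by population share, not respondent share:
  high school: 0.18 × 52.9 = 9.522
  some college: 0.12 × 43.6 = 5.232
  associate degree: 0.13 × 46.5 = 6.045
  bachelor's degree: 0.42 × 68.5 = 28.77
  graduate degree: 0.15 × 58.9 = 8.835
Post-stratified estimate = 58.404 → 58.4%.

58.4%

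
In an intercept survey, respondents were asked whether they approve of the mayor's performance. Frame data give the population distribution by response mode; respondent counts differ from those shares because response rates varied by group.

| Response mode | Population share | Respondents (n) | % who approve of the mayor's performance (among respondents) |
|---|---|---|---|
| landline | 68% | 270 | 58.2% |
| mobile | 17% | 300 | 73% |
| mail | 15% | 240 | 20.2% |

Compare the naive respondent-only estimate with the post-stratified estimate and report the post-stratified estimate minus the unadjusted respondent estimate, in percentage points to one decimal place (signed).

Without adjustment, the pooled respondent share is:
  (270/810)×58.2 + (300/810)×73 + (240/810)×20.2 = 52.4222%
Reweighting by population response mode shares:
  0.68×58.2 + 0.17×73 + 0.15×20.2 = 55.016%
Difference = 55.016 − 52.4222 = 2.5938 pp.

+2.6 percentage points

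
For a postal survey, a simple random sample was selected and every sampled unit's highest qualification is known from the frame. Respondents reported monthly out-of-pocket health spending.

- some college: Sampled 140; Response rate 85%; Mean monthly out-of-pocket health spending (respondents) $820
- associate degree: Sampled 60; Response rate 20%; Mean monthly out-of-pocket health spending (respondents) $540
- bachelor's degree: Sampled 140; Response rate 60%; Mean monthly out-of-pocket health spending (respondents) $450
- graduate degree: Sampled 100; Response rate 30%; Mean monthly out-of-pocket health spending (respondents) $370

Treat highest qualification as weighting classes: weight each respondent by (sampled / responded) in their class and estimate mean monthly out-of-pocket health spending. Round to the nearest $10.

With weight = n_sampled/n_responded per class, the weighted class total is n_sampled:
  some college: 140 × 820 = 114,800
  associate degree: 60 × 540 = 32,400
  bachelor's degree: 140 × 450 = 63,000
  graduate degree: 100 × 370 = 37,000
Adjusted estimate = 247,200 / 440 = 561.818 → $560.

$560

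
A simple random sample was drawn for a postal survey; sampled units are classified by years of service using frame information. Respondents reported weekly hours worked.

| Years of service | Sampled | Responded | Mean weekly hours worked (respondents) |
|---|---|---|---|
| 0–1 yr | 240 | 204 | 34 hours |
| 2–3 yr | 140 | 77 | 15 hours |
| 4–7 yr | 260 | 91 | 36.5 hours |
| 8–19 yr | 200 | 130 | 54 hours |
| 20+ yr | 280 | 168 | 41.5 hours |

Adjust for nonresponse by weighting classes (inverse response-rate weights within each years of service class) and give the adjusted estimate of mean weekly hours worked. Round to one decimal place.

37.7

Response rates by class: 0–1 yr 204/240 = 85%, 2–3 yr 77/140 = 55%, 4–7 yr 91/260 = 35%, 8–19 yr 130/200 = 65%, 20+ yr 168/280 = 60%.
With weight = n_sampled/n_responded per class, the weighted class total is n_sampled:
  0–1 yr: 240 × 34 = 8160
  2–3 yr: 140 × 15 = 2100
  4–7 yr: 260 × 36.5 = 9490
  8–19 yr: 200 × 54 = 10,800
  20+ yr: 280 × 41.5 = 11,620
Adjusted estimate = 42,170 / 1,120 = 37.6518 → 37.7.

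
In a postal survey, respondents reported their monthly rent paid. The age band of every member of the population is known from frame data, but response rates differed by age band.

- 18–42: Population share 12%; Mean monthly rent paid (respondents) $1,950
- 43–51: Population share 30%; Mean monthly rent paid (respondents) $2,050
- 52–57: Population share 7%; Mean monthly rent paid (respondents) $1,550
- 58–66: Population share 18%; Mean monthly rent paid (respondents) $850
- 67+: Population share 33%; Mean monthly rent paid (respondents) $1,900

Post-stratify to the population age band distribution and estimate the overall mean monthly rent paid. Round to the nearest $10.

$1,740

Weight each group's respondent value by its population share:
  18–42: 0.12 × 1950 = 234
  43–51: 0.3 × 2050 = 615
  52–57: 0.07 × 1550 = 108.5
  58–66: 0.18 × 850 = 153
  67+: 0.33 × 1900 = 627
Post-stratified estimate = 1737.5 → $1,740.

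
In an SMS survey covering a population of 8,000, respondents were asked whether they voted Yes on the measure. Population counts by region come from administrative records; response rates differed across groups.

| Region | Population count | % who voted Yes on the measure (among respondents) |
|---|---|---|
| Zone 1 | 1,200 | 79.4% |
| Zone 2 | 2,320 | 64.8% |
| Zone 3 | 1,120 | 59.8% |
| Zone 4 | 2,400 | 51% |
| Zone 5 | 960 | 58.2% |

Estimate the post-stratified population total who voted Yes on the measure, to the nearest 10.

4,910

Each cell contributes its population count × the respondent rate:
  Zone 1: 1,200 × 79.4% = 952.8
  Zone 2: 2,320 × 64.8% = 1503.36
  Zone 3: 1,120 × 59.8% = 669.76
  Zone 4: 2,400 × 51% = 1224
  Zone 5: 960 × 58.2% = 558.72
Estimated total = 4908.64 → 4,910.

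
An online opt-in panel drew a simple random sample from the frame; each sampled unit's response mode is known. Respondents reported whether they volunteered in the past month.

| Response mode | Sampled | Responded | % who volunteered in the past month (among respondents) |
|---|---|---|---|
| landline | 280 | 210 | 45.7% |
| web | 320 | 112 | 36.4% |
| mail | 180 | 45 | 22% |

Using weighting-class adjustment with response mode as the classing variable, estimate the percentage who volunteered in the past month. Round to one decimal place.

Class response rates: landline 210/280 = 75%, web 112/320 = 35%, mail 45/180 = 25%.
Each respondent's weight = sampled/responded in their class; summing within a class gives n_sampled, so:
  landline: 280 × 45.7 = 12,796
  web: 320 × 36.4 = 11,648
  mail: 180 × 22 = 3960
Adjusted estimate = 28,404 / 780 = 36.4154 → 36.4%.

36.4%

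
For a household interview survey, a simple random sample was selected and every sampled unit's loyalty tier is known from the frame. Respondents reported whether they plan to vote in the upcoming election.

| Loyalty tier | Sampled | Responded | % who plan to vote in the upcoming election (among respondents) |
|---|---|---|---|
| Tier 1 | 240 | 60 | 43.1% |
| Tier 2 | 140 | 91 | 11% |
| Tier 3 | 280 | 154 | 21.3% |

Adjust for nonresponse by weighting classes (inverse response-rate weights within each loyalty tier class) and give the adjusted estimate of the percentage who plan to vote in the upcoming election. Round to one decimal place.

27.0%

Response rates by class: Tier 1 60/240 = 25%, Tier 2 91/140 = 65%, Tier 3 154/280 = 55%.
With weight = n_sampled/n_responded per class, the weighted class total is n_sampled:
  Tier 1: 240 × 43.1 = 10,344
  Tier 2: 140 × 11 = 1540
  Tier 3: 280 × 21.3 = 5964
Adjusted estimate = 17,848 / 660 = 27.0424 → 27.0%.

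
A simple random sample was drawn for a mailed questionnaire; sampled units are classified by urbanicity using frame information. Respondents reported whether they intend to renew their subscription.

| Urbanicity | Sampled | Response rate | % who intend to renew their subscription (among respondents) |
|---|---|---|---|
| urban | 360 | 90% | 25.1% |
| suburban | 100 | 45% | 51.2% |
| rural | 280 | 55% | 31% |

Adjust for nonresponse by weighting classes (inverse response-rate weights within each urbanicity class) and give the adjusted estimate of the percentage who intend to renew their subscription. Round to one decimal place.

Each respondent's weight = sampled/responded in their class; summing within a class gives n_sampled, so:
  urban: 360 × 25.1 = 9036
  suburban: 100 × 51.2 = 5120
  rural: 280 × 31 = 8680
Adjusted estimate = 22,836 / 740 = 30.8595 → 30.9%.

30.9%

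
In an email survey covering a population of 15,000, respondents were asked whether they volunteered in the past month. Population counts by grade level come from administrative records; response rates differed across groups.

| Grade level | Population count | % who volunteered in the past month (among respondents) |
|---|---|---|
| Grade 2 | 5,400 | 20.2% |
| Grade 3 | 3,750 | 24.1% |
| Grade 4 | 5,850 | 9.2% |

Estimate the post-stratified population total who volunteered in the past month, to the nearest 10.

2,530

Each cell contributes its population count × the respondent rate:
  Grade 2: 5,400 × 20.2% = 1090.8
  Grade 3: 3,750 × 24.1% = 903.75
  Grade 4: 5,850 × 9.2% = 538.2
Estimated total = 2532.75 → 2,530.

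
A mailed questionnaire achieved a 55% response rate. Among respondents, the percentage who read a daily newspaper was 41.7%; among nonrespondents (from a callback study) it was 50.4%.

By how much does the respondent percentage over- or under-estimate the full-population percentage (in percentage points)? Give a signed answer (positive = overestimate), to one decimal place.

-3.9 percentage points

Nonresponse fraction = 1 − 0.55 = 0.45.
Bias = (nonresponse fraction) × (respondent percentage − nonrespondent percentage)
     = 0.45 × (41.7 − 50.4) = 0.45 × -8.7 = -3.915.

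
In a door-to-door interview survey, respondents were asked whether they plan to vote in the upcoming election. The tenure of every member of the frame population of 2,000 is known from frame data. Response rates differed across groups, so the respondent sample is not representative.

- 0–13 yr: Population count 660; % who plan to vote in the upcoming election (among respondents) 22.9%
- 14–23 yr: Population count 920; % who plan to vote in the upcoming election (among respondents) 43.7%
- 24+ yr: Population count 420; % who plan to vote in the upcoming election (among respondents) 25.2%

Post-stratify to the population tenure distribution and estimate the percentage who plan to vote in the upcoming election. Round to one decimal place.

Weight each group's respondent value by its population share:
  0–13 yr: (660/2,000) × 22.9 = 7.557
  14–23 yr: (920/2,000) × 43.7 = 20.102
  24+ yr: (420/2,000) × 25.2 = 5.292
Post-stratified estimate = 32.951 → 33.0%.

33.0%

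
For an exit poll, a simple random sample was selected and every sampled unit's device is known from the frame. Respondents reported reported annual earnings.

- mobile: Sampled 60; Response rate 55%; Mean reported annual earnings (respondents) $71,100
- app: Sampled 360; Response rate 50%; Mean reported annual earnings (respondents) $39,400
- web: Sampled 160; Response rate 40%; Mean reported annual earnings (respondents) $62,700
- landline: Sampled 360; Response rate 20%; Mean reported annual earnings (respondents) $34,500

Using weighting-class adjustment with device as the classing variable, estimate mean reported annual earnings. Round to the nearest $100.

With weight = n_sampled/n_responded per class, the weighted class total is n_sampled:
  mobile: 60 × 71,100 = 4,266,000
  app: 360 × 39,400 = 14,184,000
  web: 160 × 62,700 = 10,032,000
  landline: 360 × 34,500 = 12,420,000
Adjusted estimate = 40,902,000 / 940 = 43512.8 → $43,500.

$43,500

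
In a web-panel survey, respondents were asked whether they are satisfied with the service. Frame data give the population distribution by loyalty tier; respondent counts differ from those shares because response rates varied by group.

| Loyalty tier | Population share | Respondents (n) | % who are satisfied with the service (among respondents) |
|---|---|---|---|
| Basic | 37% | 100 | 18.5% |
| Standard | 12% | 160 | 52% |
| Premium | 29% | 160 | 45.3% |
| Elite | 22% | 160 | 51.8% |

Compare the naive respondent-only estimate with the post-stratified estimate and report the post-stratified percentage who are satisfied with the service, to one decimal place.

37.6%

Without adjustment, the pooled respondent share is:
  (100/580)×18.5 + (160/580)×52 + (160/580)×45.3 + (160/580)×51.8 = 44.3207%
Reweighting by population loyalty tier shares:
  0.37×18.5 + 0.12×52 + 0.29×45.3 + 0.22×51.8 = 37.618%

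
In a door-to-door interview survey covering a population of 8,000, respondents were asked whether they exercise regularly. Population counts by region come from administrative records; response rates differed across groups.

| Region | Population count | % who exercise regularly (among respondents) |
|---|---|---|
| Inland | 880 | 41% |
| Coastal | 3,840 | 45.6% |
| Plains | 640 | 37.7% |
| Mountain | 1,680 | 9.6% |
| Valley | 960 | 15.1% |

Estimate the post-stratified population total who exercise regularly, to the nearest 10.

2,660

Apply each group's respondent rate to its population count:
  Inland: 880 × 41% = 360.8
  Coastal: 3,840 × 45.6% = 1751.04
  Plains: 640 × 37.7% = 241.28
  Mountain: 1,680 × 9.6% = 161.28
  Valley: 960 × 15.1% = 144.96
Estimated total = 2659.36 → 2,660.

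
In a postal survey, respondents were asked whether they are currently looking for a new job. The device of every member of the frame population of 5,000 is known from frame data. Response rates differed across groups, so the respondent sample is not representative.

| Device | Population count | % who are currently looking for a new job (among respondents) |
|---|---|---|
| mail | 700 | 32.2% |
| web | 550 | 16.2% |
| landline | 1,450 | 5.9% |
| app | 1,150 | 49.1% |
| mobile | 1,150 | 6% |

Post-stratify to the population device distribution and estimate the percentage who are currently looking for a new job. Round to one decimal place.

20.7%

Reweight to the known device distribution:
  mail: (700/5,000) × 32.2 = 4.508
  web: (550/5,000) × 16.2 = 1.782
  landline: (1,450/5,000) × 5.9 = 1.711
  app: (1,150/5,000) × 49.1 = 11.293
  mobile: (1,150/5,000) × 6 = 1.38
Post-stratified estimate = 20.674 → 20.7%.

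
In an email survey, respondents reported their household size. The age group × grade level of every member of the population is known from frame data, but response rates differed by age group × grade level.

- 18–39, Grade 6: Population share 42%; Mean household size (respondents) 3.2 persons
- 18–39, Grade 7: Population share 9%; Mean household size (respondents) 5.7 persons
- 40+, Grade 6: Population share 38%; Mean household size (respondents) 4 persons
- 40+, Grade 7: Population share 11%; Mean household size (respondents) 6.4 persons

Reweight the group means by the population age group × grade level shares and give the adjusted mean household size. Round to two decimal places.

4.08

Weight each group's respondent value by its population share:
  18–39, Grade 6: 0.42 × 3.2 = 1.344
  18–39, Grade 7: 0.09 × 5.7 = 0.513
  40+, Grade 6: 0.38 × 4 = 1.52
  40+, Grade 7: 0.11 × 6.4 = 0.704
Post-stratified estimate = 4.081 → 4.08.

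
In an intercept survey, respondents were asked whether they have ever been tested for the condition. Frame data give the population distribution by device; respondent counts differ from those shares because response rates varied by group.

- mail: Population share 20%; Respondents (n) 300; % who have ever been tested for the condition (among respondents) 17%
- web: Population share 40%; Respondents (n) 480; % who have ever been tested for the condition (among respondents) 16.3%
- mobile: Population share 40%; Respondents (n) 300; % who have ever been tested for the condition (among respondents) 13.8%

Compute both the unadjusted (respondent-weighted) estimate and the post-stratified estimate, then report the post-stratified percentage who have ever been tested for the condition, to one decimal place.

Unadjusted (pooled respondent) estimate weights by respondent counts:
  (300/1080)×17 + (480/1080)×16.3 + (300/1080)×13.8 = 15.8%
Reweighting by population device shares:
  0.2×17 + 0.4×16.3 + 0.4×13.8 = 15.44%

15.4%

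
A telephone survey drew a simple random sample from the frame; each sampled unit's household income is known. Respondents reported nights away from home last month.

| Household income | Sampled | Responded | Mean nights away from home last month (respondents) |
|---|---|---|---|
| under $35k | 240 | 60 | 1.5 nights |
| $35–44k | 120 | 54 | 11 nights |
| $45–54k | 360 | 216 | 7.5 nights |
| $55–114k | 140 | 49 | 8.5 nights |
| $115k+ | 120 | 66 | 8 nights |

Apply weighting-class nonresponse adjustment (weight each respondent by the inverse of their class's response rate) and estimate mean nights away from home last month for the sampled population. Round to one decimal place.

6.7

Response rates by class: under $35k 60/240 = 25%, $35–44k 54/120 = 45%, $45–54k 216/360 = 60%, $55–114k 49/140 = 35%, $115k+ 66/120 = 55%.
With weight = n_sampled/n_responded per class, the weighted class total is n_sampled:
  under $35k: 240 × 1.5 = 360
  $35–44k: 120 × 11 = 1320
  $45–54k: 360 × 7.5 = 2700
  $55–114k: 140 × 8.5 = 1190
  $115k+: 120 × 8 = 960
Adjusted estimate = 6530 / 980 = 6.66326 → 6.7.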